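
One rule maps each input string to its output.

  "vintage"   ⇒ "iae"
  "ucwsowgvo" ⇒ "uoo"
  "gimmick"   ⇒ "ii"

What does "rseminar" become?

eia

Looking at the pairs, the operation is to keep only the vowels.
Doing the same to "rseminar": "eia".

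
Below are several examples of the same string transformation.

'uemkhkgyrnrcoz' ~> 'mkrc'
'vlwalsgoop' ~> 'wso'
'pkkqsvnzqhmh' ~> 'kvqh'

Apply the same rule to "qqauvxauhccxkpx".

Looking at the pairs, the operation is to keep one character in every 3, starting at position 3 (positions 3rd, 6th, 9th, ...).
Doing the same to "qqauvxauhccxkpx": "axhxx".

axhxx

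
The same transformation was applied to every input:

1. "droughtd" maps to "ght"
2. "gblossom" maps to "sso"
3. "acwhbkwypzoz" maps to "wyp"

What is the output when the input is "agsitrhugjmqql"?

The transformation: swap the front and back halves of the string, then keep only the first 3 characters.
Working it through for "agsitrhugjmqql": intermediate "ugjmqqlagsitrh", final "ugj".

ugj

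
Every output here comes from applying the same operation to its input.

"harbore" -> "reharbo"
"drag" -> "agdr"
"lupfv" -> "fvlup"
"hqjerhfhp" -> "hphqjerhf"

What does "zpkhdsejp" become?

jpzpkhdse

Looking at the pairs, the operation is to move the last 2 characters to the front (rotate right by 2).
For "zpkhdsejp" the result is "jpzpkhdse".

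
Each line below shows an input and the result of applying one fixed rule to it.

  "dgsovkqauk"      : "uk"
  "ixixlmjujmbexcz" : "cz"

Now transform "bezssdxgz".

gz

Each output is the input with this applied: keep only the last 2 characters.
"bezssdxgz" → "gz".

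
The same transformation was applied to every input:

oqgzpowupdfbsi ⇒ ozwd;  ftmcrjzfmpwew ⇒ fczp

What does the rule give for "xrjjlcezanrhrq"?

The rule is to delete the last 3 characters, then keep one character in every 3, starting at position 1 (positions 1st, 4th, 7th, ...).
"xrjjlcezanrhrq" → "xjen".

xjen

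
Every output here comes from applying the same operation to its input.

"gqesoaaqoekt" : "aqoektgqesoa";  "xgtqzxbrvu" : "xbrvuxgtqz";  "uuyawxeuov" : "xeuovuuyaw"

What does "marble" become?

blemar

The pattern: swap the front and back halves of the string.
"marble" → "blemar".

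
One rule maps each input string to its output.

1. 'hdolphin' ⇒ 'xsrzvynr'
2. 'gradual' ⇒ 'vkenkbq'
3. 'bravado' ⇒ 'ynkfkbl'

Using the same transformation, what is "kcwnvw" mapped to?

In each case the input is transformed by: reverse the string, then shift every letter 10 places forward in the alphabet (wrapping around).
So "kcwnvw" becomes "gfxgmu".

gfxgmu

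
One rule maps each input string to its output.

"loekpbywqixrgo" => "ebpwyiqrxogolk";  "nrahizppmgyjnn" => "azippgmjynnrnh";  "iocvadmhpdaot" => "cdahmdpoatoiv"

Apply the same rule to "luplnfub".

Looking at the pairs, the operation is to swap each adjacent pair of characters (1↔2, 3↔4, ...), then move the first 3 characters to the end (rotate left by 3).
Applying that to "luplnfub" gives "pfnbuull".
(Check on "nrahizppmgyjnn": → "rnhazippgmjynn" → "azippgmjynnrnh" ✓)

pfnbuull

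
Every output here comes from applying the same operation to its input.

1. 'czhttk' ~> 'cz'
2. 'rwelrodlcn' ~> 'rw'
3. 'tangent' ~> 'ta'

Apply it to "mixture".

Rule — keep only the first 2 characters.
On "mixture" that produces "mi".

mi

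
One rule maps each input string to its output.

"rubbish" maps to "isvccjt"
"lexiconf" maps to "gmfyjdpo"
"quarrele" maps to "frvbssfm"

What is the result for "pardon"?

oqbsep

What's happening: move the last character to the front, then shift every letter 1 place forward in the alphabet (wrapping around).
For "pardon", step one produces "npardo"; step two turns that into "oqbsep".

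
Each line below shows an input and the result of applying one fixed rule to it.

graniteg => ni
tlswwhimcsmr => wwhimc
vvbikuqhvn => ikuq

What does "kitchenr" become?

ch

In each case the input is transformed by: delete the first 3 characters, then delete the last 3 characters.
Applying both steps to "kitchenr": "chenr", then "ch".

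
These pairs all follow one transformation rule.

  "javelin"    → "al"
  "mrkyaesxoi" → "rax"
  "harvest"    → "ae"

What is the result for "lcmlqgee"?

The transformation: keep one character in every 3, starting at position 2 (positions 2nd, 5th, 8th, ...).
"lcmlqgee" → "cqe".

cqe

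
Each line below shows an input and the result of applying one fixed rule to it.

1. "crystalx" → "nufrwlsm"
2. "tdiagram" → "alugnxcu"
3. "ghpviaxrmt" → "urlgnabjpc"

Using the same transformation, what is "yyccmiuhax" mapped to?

cobursswwg

In each case the input is transformed by: swap the front and back halves of the string, then shift every letter 6 places backward in the alphabet (wrapping around).
On "yyccmiuhax": the first step gives "iuhaxyyccm", and the second then gives "cobursswwg".
(Check on "tdiagram": → "gramtdia" → "alugnxcu" ✓)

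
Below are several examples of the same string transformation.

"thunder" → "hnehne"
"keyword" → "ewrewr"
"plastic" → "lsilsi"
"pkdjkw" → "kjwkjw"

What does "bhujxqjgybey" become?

Each output is the input with this applied: keep every other character starting from the second (positions 2nd, 4th, 6th, ...), then write the whole string twice.
Starting from "bhujxqjgybey": after the first operation, "hjqgby"; after the second, "hjqgbyhjqgby".
(Check on "thunder": → "hne" → "hnehne" ✓)

hjqgbyhjqgby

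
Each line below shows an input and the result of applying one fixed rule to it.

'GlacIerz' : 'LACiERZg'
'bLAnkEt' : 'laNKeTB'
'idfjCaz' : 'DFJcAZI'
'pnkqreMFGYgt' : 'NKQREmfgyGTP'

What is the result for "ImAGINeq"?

MaginEQi

Looking at the pairs, the operation is to flip the case of every letter, then move the first character to the end.
Working it through for "ImAGINeq": intermediate "iMaginEQ", final "MaginEQi".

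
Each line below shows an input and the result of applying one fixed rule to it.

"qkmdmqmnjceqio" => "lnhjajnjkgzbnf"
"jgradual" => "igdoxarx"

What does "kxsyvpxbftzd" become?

ahupvsmuycqw

The rule is to shift every letter 3 places backward in the alphabet (wrapping around), then move the last character to the front.
For "kxsyvpxbftzd", step one produces "hupvsmuycqwa"; step two turns that into "ahupvsmuycqw".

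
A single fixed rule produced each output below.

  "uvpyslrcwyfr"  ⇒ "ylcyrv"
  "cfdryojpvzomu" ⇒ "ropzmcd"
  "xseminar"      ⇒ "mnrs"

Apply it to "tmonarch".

nrhm

Looking at the pairs, the operation is to move the first 3 characters to the end (rotate left by 3), then keep every other character starting from the first (positions 1st, 3rd, 5th, ...).
Working it through for "tmonarch": intermediate "narchtmo", final "nrhm".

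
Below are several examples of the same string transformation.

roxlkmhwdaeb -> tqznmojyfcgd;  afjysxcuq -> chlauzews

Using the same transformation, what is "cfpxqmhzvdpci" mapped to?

ehrzsojbxfrek

The pattern: shift every letter 2 places forward in the alphabet (wrapping around).
On "cfpxqmhzvdpci" that produces "ehrzsojbxfrek".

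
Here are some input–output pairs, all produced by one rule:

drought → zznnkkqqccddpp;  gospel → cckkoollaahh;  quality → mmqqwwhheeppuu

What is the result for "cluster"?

Each output is the input with this applied: shift every letter 4 places backward in the alphabet (wrapping around), then double every character.
For "cluster", step one produces "yhqopan"; step two turns that into "yyhhqqooppaann".

yyhhqqooppaann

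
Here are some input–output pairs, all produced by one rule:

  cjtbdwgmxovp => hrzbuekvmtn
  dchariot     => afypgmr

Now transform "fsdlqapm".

qbjoynk

The rule is to shift every letter 2 places backward in the alphabet (wrapping around), then delete the first character.
Working it through for "fsdlqapm": intermediate "dqbjoynk", final "qbjoynk".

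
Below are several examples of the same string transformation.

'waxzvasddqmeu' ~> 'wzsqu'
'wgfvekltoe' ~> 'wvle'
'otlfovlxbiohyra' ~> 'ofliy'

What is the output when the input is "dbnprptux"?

Rule — keep one character in every 3, starting at position 1 (positions 1st, 4th, 7th, ...).
"dbnprptux" → "dpt".

dpt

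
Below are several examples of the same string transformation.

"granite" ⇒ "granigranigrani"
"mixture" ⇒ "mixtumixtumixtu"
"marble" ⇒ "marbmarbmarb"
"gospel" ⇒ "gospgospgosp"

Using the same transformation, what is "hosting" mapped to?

The transformation: delete the last 2 characters, then write the whole string 3 times in a row.
On "hosting": the first step gives "hosti", and the second then gives "hostihostihosti".

hostihostihosti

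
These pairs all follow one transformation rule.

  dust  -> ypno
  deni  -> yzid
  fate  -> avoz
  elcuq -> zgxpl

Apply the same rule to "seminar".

The pattern: shift every letter 5 places backward in the alphabet (wrapping around).
Doing the same to "seminar": "nzhdivm".

nzhdivm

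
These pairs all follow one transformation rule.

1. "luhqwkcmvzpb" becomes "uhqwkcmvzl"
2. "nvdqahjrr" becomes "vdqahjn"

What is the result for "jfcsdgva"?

fcsdgj

The transformation: delete the last 2 characters, then move the first character to the end.
For "jfcsdgva", step one produces "jfcsdg"; step two turns that into "fcsdgj".
(Check on "luhqwkcmvzpb": → "luhqwkcmvz" → "uhqwkcmvzl" ✓)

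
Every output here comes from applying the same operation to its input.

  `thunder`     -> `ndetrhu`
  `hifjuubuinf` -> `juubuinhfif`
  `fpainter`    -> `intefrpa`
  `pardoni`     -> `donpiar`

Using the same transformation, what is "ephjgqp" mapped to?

jgqepph

The pattern: swap the first and last characters, then move the first 3 characters to the end (rotate left by 3).
"ephjgqp" → "pphjgqe" → "jgqepph".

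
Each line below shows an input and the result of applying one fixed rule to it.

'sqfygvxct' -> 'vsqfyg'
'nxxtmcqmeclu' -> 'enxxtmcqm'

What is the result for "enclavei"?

The rule is to delete the last 3 characters, then move the last character to the front.
Applying that to "enclavei" gives "aencl".

aencl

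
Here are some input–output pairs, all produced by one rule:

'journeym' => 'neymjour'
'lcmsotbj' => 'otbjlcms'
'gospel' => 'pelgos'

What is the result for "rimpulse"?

The transformation: swap the front and back halves of the string.
"rimpulse" → "ulserimp".

ulserimp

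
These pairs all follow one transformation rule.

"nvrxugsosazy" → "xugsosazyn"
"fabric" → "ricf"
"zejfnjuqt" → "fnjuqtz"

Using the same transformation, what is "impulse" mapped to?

ulsei

In each case the input is transformed by: move the first 3 characters to the end (rotate left by 3), then delete the last 2 characters.
For "impulse", step one produces "ulseimp"; step two turns that into "ulsei".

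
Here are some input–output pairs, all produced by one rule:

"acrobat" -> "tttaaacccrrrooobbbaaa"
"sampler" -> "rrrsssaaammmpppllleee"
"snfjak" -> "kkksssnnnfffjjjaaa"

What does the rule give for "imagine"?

Each output is the input with this applied: move the last character to the front, then repeat every character 3 times.
For "imagine", step one produces "eimagin"; step two turns that into "eeeiiimmmaaagggiiinnn".
(Check on "sampler": → "rsample" → "rrrsssaaammmpppllleee" ✓)

eeeiiimmmaaagggiiinnn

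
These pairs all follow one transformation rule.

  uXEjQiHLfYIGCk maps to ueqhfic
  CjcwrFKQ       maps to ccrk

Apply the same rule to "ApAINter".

In each case the input is transformed by: keep every other character starting from the first (positions 1st, 3rd, 5th, ...), then convert every letter to lowercase.
Applying both steps to "ApAINter": "AANe", then "aane".

aane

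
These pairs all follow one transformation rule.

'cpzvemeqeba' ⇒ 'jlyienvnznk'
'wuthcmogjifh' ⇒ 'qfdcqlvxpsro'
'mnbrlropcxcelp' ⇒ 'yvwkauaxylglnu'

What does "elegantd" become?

mnunpjwc

The pattern: shift every letter 9 places forward in the alphabet (wrapping around), then move the last character to the front.
"elegantd" → "mnunpjwc".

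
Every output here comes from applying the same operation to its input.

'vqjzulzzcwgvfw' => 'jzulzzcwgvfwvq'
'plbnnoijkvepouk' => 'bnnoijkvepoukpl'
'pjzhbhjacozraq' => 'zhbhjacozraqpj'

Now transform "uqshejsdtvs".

shejsdtvsuq

Looking at the pairs, the operation is to move the first 2 characters to the end (rotate left by 2).
For "uqshejsdtvs" the result is "shejsdtvsuq".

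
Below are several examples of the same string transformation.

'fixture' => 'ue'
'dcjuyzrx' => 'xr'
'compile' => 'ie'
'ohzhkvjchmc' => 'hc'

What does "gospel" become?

le

The pattern: swap each adjacent pair of characters (1↔2, 3↔4, ...), then keep only the last 2 characters.
"gospel" → "ogpsle" → "le".
(Check on "fixture": → "iftxrue" → "ue" ✓)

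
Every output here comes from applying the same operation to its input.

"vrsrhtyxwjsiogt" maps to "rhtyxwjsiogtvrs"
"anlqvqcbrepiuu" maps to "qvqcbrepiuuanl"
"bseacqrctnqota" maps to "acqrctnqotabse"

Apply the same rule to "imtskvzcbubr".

skvzcbubrimt

The rule is to move the first 3 characters to the end (rotate left by 3).
So "imtskvzcbubr" becomes "skvzcbubrimt".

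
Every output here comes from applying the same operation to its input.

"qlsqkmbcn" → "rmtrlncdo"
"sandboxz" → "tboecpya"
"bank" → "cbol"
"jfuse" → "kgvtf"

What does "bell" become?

The rule is to shift every letter 1 place forward in the alphabet (wrapping around).
So "bell" becomes "cfmm".

cfmm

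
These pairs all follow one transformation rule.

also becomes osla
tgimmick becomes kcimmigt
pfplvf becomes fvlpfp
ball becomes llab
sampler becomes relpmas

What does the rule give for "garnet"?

Looking at the pairs, the operation is to reverse the string.
Applying that to "garnet" gives "tenrag".

tenrag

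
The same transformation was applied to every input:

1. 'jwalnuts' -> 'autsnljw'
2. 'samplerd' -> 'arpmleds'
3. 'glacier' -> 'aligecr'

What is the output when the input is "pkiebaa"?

akiebap

Each output is the input with this applied: sort the characters into reverse alphabetical order, then swap the first and last characters.
Applying that to "pkiebaa" gives "akiebap".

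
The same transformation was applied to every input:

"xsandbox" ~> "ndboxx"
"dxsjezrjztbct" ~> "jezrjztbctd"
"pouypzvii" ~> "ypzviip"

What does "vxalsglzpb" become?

The transformation: move the first 3 characters to the end (rotate left by 3), then delete the last 2 characters.
Applying both steps to "vxalsglzpb": "lsglzpbvxa", then "lsglzpbv".
(Check on "xsandbox": → "ndboxxsa" → "ndboxx" ✓)

lsglzpbv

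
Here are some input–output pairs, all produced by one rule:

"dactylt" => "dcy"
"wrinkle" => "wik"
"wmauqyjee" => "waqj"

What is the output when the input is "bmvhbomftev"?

Each output is the input with this applied: keep every other character starting from the first (positions 1st, 3rd, 5th, ...), then delete the last character.
Starting from "bmvhbomftev": after the first operation, "bvbmtv"; after the second, "bvbmt".

bvbmt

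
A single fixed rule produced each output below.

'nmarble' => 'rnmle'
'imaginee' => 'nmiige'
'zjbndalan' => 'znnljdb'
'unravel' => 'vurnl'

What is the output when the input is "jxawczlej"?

The transformation: sort the characters into reverse alphabetical order, then delete the last 2 characters.
Working it through for "jxawczlej": intermediate "zxwljjeca", final "zxwljje".

zxwljje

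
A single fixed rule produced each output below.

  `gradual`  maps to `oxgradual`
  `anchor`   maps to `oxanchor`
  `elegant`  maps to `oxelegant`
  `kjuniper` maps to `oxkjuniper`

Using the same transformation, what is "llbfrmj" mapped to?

The transformation: prepend "ox".
So "llbfrmj" becomes "oxllbfrmj".

oxllbfrmj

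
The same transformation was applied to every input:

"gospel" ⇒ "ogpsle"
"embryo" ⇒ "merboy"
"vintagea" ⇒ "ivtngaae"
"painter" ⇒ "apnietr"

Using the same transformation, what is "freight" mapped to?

Rule — swap each adjacent pair of characters (1↔2, 3↔4, ...).
Doing the same to "freight": "rfiehgt".

rfiehgt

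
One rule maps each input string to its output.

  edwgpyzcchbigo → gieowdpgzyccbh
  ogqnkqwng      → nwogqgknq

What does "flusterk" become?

What's happening: move the last 3 characters to the front (rotate right by 3), then swap each adjacent pair of characters (1↔2, 3↔4, ...).
For "flusterk", step one produces "erkflust"; step two turns that into "refkults".

refkults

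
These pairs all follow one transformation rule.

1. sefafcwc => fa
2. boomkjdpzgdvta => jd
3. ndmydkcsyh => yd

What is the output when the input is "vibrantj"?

The rule is to swap the front and back halves of the string, then keep only the last 2 characters.
Applying both steps to "vibrantj": "antjvibr", then "br".

br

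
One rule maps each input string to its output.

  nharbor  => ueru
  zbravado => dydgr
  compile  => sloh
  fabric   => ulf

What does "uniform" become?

irup

What's happening: delete the first 3 characters, then shift every letter 3 places forward in the alphabet (wrapping around).
So "uniform" becomes "irup".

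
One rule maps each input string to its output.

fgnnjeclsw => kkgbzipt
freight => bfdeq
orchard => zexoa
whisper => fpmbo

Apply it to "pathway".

The pattern: shift every letter 3 places backward in the alphabet (wrapping around), then delete the first 2 characters.
For "pathway", step one produces "mxqetxv"; step two turns that into "qetxv".

qetxv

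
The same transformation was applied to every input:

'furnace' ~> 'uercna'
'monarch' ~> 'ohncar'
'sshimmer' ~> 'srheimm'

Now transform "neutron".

enuotr

The transformation: delete the first character, then take characters alternately from the front and the back (1st, last, 2nd, 2nd-last, ...).
Starting from "neutron": after the first operation, "eutron"; after the second, "enuotr".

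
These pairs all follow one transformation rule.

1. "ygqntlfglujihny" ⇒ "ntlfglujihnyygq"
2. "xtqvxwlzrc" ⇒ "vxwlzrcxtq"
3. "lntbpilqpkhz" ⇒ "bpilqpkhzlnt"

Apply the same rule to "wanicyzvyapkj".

icyzvyapkjwan

Each output is the input with this applied: move the first 3 characters to the end (rotate left by 3).
"wanicyzvyapkj" → "icyzvyapkjwan".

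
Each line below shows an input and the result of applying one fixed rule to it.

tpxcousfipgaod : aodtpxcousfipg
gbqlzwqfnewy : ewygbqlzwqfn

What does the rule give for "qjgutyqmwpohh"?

ohhqjgutyqmwp

The transformation: move the last 3 characters to the front (rotate right by 3).
So "qjgutyqmwpohh" becomes "ohhqjgutyqmwp".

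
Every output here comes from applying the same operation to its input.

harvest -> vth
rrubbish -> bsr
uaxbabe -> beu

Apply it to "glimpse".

The transformation: keep one character in every 3, starting at position 1 (positions 1st, 4th, 7th, ...), then move the first character to the end.
Working it through for "glimpse": intermediate "gme", final "meg".

meg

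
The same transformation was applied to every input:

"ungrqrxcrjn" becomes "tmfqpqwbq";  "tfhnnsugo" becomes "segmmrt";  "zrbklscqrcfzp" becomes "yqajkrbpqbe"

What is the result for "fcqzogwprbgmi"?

Looking at the pairs, the operation is to shift every letter 1 place backward in the alphabet (wrapping around), then delete the last 2 characters.
For "fcqzogwprbgmi", step one produces "ebpynfvoqaflh"; step two turns that into "ebpynfvoqaf".
(Check on "zrbklscqrcfzp": → "yqajkrbpqbeyo" → "yqajkrbpqbe" ✓)

ebpynfvoqaf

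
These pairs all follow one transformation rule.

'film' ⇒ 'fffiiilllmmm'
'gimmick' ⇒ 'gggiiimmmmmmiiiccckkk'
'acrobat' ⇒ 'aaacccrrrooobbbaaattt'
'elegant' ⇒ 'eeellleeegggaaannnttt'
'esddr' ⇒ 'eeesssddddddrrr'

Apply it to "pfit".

pppfffiiittt

What's happening: repeat every character 3 times.
So "pfit" becomes "pppfffiiittt".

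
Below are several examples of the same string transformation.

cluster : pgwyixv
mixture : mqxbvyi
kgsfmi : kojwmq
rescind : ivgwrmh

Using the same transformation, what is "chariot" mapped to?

lgvesmx

Looking at the pairs, the operation is to swap each adjacent pair of characters (1↔2, 3↔4, ...), then shift every letter 4 places forward in the alphabet (wrapping around).
Working it through for "chariot": intermediate "hcraoit", final "lgvesmx".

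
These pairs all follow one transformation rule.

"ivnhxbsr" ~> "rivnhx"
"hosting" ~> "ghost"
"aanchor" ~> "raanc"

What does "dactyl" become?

ldac

The pattern: move the last character to the front, then delete the last 2 characters.
Applying both steps to "dactyl": "ldacty", then "ldac".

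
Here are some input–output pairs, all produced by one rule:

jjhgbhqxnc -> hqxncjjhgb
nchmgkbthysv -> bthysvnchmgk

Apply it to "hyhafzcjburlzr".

Rule — swap the front and back halves of the string.
For "hyhafzcjburlzr" the result is "jburlzrhyhafzc".

jburlzrhyhafzc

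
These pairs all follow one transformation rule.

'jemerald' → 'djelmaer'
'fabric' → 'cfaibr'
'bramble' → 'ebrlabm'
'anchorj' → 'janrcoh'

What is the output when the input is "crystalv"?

Looking at the pairs, the operation is to swap the first and last characters, then take characters alternately from the front and the back (1st, last, 2nd, 2nd-last, ...).
Doing the same to "crystalv": "vcrlyast".
(Check on "fabric": → "cabrif" → "cfaibr" ✓)

vcrlyast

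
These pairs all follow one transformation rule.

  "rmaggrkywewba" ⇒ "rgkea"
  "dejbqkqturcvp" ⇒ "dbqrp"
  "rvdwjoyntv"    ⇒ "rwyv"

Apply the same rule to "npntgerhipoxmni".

What's happening: keep one character in every 3, starting at position 1 (positions 1st, 4th, 7th, ...).
Applying that to "npntgerhipoxmni" gives "ntrpm".

ntrpm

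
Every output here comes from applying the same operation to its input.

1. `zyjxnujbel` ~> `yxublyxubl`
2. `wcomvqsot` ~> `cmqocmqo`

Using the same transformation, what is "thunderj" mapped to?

hnejhnej

The transformation: keep every other character starting from the second (positions 2nd, 4th, 6th, ...), then write the whole string twice.
For "thunderj", step one produces "hnej"; step two turns that into "hnejhnej".
(Check on "zyjxnujbel": → "yxubl" → "yxublyxubl" ✓)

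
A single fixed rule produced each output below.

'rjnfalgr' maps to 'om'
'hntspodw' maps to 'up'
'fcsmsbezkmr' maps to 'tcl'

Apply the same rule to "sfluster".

Looking at the pairs, the operation is to keep one character in every 3, starting at position 3 (positions 3rd, 6th, 9th, ...), then shift every letter 1 place forward in the alphabet (wrapping around).
Applying both steps to "sfluster": "lt", then "mu".
(Check on "rjnfalgr": → "nl" → "om" ✓)

mu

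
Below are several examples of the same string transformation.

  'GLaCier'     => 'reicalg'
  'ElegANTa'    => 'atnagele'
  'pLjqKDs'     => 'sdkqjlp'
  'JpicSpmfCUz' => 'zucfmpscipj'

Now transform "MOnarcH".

hcranom

Looking at the pairs, the operation is to reverse the string, then convert every letter to lowercase.
Starting from "MOnarcH": after the first operation, "HcranOM"; after the second, "hcranom".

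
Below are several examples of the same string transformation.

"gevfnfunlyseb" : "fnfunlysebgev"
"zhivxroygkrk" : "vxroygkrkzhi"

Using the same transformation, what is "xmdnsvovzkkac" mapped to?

nsvovzkkacxmd

The pattern: move the first 3 characters to the end (rotate left by 3).
So "xmdnsvovzkkac" becomes "nsvovzkkacxmd".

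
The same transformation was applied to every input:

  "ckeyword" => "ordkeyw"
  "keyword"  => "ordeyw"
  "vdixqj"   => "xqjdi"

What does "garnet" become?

netar

The rule is to delete the first character, then move the last 3 characters to the front (rotate right by 3).
Starting from "garnet": after the first operation, "arnet"; after the second, "netar".
(Check on "vdixqj": → "dixqj" → "xqjdi" ✓)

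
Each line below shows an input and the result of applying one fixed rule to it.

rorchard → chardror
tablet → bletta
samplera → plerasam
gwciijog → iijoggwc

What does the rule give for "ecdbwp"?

dbwpec

Looking at the pairs, the operation is to swap the front and back halves of the string, then move the last character to the front.
Applying both steps to "ecdbwp": "bwpecd", then "dbwpec".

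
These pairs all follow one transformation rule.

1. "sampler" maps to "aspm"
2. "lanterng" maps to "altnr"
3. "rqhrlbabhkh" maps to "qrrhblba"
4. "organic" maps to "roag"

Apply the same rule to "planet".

Looking at the pairs, the operation is to swap each adjacent pair of characters (1↔2, 3↔4, ...), then delete the last 3 characters.
For "planet", step one produces "lpnate"; step two turns that into "lpn".

lpn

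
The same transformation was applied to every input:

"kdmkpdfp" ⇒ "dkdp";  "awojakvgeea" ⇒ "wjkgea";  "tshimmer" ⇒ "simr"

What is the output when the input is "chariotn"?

hron

What's happening: swap each adjacent pair of characters (1↔2, 3↔4, ...), then keep every other character starting from the first (positions 1st, 3rd, 5th, ...).
Applying both steps to "chariotn": "hcraoint", then "hron".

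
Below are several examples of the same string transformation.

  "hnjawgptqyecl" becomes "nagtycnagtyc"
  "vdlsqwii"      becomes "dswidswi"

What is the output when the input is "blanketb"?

What's happening: keep every other character starting from the second (positions 2nd, 4th, 6th, ...), then write the whole string twice.
Starting from "blanketb": after the first operation, "lneb"; after the second, "lneblneb".

lneblneb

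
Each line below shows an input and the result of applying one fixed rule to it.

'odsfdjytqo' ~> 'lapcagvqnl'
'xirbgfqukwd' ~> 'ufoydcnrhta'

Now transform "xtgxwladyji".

uqdutixavgf

Looking at the pairs, the operation is to shift every letter 3 places backward in the alphabet (wrapping around).
So "xtgxwladyji" becomes "uqdutixavgf".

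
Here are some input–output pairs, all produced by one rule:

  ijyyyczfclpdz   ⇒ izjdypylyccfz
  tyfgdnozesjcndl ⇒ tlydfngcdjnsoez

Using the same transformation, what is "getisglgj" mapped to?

What's happening: take characters alternately from the front and the back (1st, last, 2nd, 2nd-last, ...).
Doing the same to "getisglgj": "gjegtligs".

gjegtligs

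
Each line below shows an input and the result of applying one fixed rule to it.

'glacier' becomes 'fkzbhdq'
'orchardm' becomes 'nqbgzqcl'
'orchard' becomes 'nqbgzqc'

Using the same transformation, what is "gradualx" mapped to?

fqzctzkw

The pattern: shift every letter 1 place backward in the alphabet (wrapping around).
"gradualx" → "fqzctzkw".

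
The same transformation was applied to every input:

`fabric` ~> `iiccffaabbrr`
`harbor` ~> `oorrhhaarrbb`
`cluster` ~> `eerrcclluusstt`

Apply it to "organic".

iiccoorrggaann

In each case the input is transformed by: move the last 2 characters to the front (rotate right by 2), then double every character.
For "organic" the result is "iiccoorrggaann".
(Check on "cluster": → "erclust" → "eerrcclluusstt" ✓)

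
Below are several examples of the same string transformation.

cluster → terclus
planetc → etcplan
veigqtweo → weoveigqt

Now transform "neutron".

ronneut

In each case the input is transformed by: move the last 3 characters to the front (rotate right by 3).
On "neutron" that produces "ronneut".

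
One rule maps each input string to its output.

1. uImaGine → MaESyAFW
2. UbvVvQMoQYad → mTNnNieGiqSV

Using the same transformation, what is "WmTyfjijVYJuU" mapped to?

oElQXBABnqbMm

The transformation: flip the case of every letter, then shift every letter 8 places backward in the alphabet (wrapping around).
Applying that to "WmTyfjijVYJuU" gives "oElQXBABnqbMm".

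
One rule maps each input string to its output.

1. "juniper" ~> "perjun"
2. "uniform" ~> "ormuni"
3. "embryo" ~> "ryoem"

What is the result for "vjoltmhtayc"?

The pattern: move the last 3 characters to the front (rotate right by 3), then delete the last character.
Working it through for "vjoltmhtayc": intermediate "aycvjoltmht", final "aycvjoltmh".

aycvjoltmh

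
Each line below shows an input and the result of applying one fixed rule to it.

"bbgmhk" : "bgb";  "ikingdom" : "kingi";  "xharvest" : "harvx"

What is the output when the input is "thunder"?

In each case the input is transformed by: delete the last 3 characters, then move the first character to the end.
"thunder" → "thun" → "hunt".

hunt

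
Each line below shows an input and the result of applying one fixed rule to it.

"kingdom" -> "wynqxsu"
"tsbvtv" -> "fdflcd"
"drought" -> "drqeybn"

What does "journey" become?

What's happening: shift every letter 10 places forward in the alphabet (wrapping around), then reverse the string.
Working it through for "journey": intermediate "tyebxoi", final "ioxbeyt".

ioxbeyt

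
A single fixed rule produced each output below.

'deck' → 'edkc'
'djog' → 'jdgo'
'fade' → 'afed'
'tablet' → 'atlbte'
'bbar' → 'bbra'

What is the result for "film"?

The transformation: swap each adjacent pair of characters (1↔2, 3↔4, ...).
So "film" becomes "ifml".

ifml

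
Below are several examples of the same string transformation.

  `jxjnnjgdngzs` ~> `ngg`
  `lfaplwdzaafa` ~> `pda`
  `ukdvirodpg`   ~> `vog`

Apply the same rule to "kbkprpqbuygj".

In each case the input is transformed by: delete the first 3 characters, then keep one character in every 3, starting at position 1 (positions 1st, 4th, 7th, ...).
For "kbkprpqbuygj", step one produces "prpqbuygj"; step two turns that into "pqy".

pqy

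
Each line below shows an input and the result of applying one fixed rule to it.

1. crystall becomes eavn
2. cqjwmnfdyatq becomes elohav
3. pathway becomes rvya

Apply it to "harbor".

The rule is to keep every other character starting from the first (positions 1st, 3rd, 5th, ...), then shift every letter 2 places forward in the alphabet (wrapping around).
"harbor" → "jtq".

jtq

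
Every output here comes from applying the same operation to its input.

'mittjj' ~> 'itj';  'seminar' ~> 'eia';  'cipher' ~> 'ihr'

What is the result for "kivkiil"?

iki

Each output is the input with this applied: keep every other character starting from the second (positions 2nd, 4th, 6th, ...).
"kivkiil" → "iki".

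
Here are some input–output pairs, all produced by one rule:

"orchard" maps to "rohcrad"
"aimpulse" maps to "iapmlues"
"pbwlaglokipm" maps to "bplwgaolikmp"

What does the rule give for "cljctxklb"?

In each case the input is transformed by: swap each adjacent pair of characters (1↔2, 3↔4, ...).
So "cljctxklb" becomes "lccjxtlkb".

lccjxtlkb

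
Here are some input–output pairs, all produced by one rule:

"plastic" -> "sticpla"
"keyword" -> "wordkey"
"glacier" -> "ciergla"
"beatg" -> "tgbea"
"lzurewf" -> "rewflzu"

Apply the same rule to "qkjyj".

The pattern: move the first 3 characters to the end (rotate left by 3).
Applying that to "qkjyj" gives "yjqkj".

yjqkj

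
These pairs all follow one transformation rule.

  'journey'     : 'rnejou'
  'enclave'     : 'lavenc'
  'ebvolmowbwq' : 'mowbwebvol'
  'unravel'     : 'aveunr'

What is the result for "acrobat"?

Looking at the pairs, the operation is to delete the last character, then swap the front and back halves of the string.
Doing the same to "acrobat": "obaacr".

obaacr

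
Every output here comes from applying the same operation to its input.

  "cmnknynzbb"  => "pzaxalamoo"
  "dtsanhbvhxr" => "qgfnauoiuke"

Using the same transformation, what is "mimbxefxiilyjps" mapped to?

Each output is the input with this applied: shift every letter 13 places forward in the alphabet (wrapping around) — i.e. ROT13.
"mimbxefxiilyjps" → "zvzokrskvvylwcf".

zvzokrskvvylwcf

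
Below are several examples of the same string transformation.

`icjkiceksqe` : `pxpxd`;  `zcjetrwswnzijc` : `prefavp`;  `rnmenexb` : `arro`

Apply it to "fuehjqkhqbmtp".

What's happening: keep every other character starting from the second (positions 2nd, 4th, 6th, ...), then shift every letter 13 places forward in the alphabet (wrapping around) — i.e. ROT13.
For "fuehjqkhqbmtp", step one produces "uhqhbt"; step two turns that into "huduog".

huduog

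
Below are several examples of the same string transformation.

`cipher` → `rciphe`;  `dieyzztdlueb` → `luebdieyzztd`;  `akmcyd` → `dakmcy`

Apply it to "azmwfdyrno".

rnoazmwfdy

In each case the input is transformed by: swap the front and back halves of the string, then move the first 2 characters to the end (rotate left by 2).
"azmwfdyrno" → "rnoazmwfdy".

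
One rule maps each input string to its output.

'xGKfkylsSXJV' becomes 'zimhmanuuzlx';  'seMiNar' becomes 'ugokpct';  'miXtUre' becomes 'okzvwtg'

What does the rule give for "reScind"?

tguekpf

Looking at the pairs, the operation is to shift every letter 2 places forward in the alphabet (wrapping around), then convert every letter to lowercase.
Working it through for "reScind": intermediate "tgUekpf", final "tguekpf".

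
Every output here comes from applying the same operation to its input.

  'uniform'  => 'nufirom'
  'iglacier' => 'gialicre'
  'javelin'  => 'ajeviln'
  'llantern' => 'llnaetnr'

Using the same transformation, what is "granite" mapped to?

Looking at the pairs, the operation is to swap each adjacent pair of characters (1↔2, 3↔4, ...).
On "granite" that produces "rgnatie".

rgnatie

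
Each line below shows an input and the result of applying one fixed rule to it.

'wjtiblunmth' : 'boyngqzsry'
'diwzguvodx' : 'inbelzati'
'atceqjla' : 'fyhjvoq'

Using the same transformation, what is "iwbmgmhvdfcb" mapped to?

nbgrlrmaikh

The rule is to shift every letter 5 places forward in the alphabet (wrapping around), then delete the last character.
For "iwbmgmhvdfcb", step one produces "nbgrlrmaikhg"; step two turns that into "nbgrlrmaikh".
(Check on "atceqjla": → "fyhjvoqf" → "fyhjvoq" ✓)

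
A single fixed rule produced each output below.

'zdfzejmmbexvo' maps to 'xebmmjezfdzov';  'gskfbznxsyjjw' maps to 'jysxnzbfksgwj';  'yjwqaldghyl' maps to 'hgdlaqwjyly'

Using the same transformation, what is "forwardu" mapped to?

rawrofud

The rule is to reverse the string, then move the first 2 characters to the end (rotate left by 2).
So "forwardu" becomes "rawrofud".
(Check on "gskfbznxsyjjw": → "wjjysxnzbfksg" → "jysxnzbfksgwj" ✓)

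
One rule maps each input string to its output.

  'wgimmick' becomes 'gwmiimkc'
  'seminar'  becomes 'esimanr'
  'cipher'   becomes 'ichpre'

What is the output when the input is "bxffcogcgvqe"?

The rule is to swap each adjacent pair of characters (1↔2, 3↔4, ...).
Applying that to "bxffcogcgvqe" gives "xbffoccgvgeq".

xbffoccgvgeq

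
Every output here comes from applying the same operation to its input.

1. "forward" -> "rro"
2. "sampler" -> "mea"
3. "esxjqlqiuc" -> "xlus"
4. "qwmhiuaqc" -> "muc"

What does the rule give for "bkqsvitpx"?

qix

The rule is to move the first 2 characters to the end (rotate left by 2), then keep one character in every 3, starting at position 1 (positions 1st, 4th, 7th, ...).
On "bkqsvitpx": the first step gives "qsvitpxbk", and the second then gives "qix".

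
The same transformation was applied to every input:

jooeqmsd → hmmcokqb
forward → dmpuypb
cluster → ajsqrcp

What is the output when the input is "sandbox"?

qylbzmv

Rule — shift every letter 2 places backward in the alphabet (wrapping around).
Doing the same to "sandbox": "qylbzmv".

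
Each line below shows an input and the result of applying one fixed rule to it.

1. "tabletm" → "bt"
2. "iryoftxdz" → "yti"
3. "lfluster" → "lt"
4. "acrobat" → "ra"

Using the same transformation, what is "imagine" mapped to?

What's happening: swap the first and last characters, then keep one character in every 3, starting at position 3 (positions 3rd, 6th, 9th, ...).
"imagine" → "an".

an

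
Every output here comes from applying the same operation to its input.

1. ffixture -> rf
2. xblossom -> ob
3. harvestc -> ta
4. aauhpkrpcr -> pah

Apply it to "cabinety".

ta

The transformation: swap the front and back halves of the string, then keep one character in every 3, starting at position 3 (positions 3rd, 6th, 9th, ...).
On "cabinety": the first step gives "netycabi", and the second then gives "ta".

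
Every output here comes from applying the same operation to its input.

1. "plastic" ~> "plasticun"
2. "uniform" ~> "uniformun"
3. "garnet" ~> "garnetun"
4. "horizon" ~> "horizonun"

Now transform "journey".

journeyun

The transformation: append "un".
"journey" → "journeyun".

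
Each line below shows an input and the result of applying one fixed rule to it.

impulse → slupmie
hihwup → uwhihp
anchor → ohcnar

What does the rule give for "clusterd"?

Rule — move the last character to the front, then reverse the string.
"clusterd" → "dcluster" → "retsulcd".

retsulcd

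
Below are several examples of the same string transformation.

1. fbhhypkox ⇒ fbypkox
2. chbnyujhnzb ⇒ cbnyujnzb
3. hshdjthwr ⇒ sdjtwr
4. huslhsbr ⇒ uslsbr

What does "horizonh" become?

The rule is to remove every "h".
Doing the same to "horizonh": "orizon".

orizon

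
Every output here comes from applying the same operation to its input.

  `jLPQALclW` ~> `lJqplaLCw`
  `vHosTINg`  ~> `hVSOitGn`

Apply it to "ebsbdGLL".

What's happening: swap each adjacent pair of characters (1↔2, 3↔4, ...), then flip the case of every letter.
On "ebsbdGLL": the first step gives "bebsGdLL", and the second then gives "BEBSgDll".

BEBSgDll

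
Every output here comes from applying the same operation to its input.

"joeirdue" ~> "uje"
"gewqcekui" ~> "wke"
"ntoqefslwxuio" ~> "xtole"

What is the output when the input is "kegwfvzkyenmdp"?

Rule — sort the characters into reverse alphabetical order, then keep one character in every 3, starting at position 1 (positions 1st, 4th, 7th, ...).
"kegwfvzkyenmdp" → "zywvpnmkkgfeed" → "zvmge".

zvmge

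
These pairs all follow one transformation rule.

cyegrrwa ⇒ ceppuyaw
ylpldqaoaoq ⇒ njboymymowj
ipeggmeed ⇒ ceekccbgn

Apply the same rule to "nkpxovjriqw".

nvmthpgouli

Rule — move the first 2 characters to the end (rotate left by 2), then shift every letter 2 places backward in the alphabet (wrapping around).
Working it through for "nkpxovjriqw": intermediate "pxovjriqwnk", final "nvmthpgouli".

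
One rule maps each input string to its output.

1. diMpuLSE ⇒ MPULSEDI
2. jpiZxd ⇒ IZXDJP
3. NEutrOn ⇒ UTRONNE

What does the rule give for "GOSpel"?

What's happening: move the first 2 characters to the end (rotate left by 2), then convert every letter to uppercase.
On "GOSpel": the first step gives "SpelGO", and the second then gives "SPELGO".

SPELGO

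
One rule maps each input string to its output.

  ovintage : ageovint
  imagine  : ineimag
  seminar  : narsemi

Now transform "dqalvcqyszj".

szjdqalvcqy

The rule is to move the last 3 characters to the front (rotate right by 3).
"dqalvcqyszj" → "szjdqalvcqy".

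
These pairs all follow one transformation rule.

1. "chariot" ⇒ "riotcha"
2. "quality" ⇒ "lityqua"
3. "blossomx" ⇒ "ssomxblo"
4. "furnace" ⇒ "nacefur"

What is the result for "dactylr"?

Each output is the input with this applied: move the first 3 characters to the end (rotate left by 3).
Doing the same to "dactylr": "tylrdac".

tylrdac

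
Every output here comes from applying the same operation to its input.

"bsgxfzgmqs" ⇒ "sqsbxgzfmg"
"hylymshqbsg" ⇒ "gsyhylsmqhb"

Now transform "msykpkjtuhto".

Looking at the pairs, the operation is to move the last 2 characters to the front (rotate right by 2), then swap each adjacent pair of characters (1↔2, 3↔4, ...).
So "msykpkjtuhto" becomes "otsmkykptjhu".

otsmkykptjhu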